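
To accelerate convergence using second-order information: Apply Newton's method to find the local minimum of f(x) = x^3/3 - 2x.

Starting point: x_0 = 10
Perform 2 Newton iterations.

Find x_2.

f(x) = x^3/3 - 2x
f'(x) = x^2 - 2, f''(x) = 2x
Newton update: x_{n+1} = x_n - (x_n^2 - 2)/(2*x_n)
Step 1: x_0 = 10, f'=98, f''=20, x_1 = 51/10
Step 2: x_1 = 51/10, f'=2401/100, f''=51/5, x_2 = 2801/1020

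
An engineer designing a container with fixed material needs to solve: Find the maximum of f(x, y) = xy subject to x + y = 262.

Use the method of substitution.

Substitute y = 262 - x into f(x,y) = xy:
g(x) = x(262 - x) = 262x - x^2
g'(x) = 262 - 2x = 0  =>  x = 131
y = 262 - 131 = 131
Maximum value = 131 * 131 = 17161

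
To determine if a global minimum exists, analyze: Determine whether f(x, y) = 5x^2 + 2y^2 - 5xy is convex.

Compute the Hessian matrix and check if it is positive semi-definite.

f(x,y) = 5x^2 + 2y^2 - 5xy
Hessian H = [[10, -5], [-5, 4]]
trace(H) = 14, det(H) = 15
Eigenvalues: (14 +/- sqrt(136)) / 2 = 12.83, 1.169
Since both eigenvalues > 0, f is convex.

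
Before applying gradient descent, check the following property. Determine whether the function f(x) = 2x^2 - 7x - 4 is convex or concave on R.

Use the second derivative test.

f(x) = 2x^2 - 7x - 4
f'(x) = 4x - 7
f''(x) = 4
Since f''(x) = 4 > 0 for all x, f is convex on R.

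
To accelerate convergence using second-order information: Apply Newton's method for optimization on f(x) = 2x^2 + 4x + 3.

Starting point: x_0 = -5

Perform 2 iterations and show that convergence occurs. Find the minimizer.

f(x) = 2x^2 + 4x + 3, f'(x) = 4x + (4), f''(x) = 4
Step 1: f'(-5) = -16, x_1 = -5 - -16/4 = -1
Step 2: f'(-1) = 0, x_2 = -1 (converged)
Newton's method converges in 1 step for quadratics.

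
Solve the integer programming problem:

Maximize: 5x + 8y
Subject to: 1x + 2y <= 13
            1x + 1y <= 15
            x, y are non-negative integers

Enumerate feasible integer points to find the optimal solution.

Constraint 1: 1x + 2y <= 13
Constraint 2: 1x + 1y <= 15
Feasible x range (need y >= 0): 0 <= x <= min(13/1, 15/1) => x in {0, ..., 13}.
Enumerate feasible integer points row by row (the coefficient of y is 8 > 0, so for each x the largest feasible y gives the best value):
  x = 0: y <= min((13 - 1*0)/2, (15 - 1*0)/1) => y in {0, ..., 6}; best 5*0 + 8*6 = 48
  x = 1: y <= min((13 - 1*1)/2, (15 - 1*1)/1) => y in {0, ..., 6}; best 5*1 + 8*6 = 53
  x = 2: y <= min((13 - 1*2)/2, (15 - 1*2)/1) => y in {0, ..., 5}; best 5*2 + 8*5 = 50
  x = 3: y <= min((13 - 1*3)/2, (15 - 1*3)/1) => y in {0, ..., 5}; best 5*3 + 8*5 = 55
  x = 4: y <= min((13 - 1*4)/2, (15 - 1*4)/1) => y in {0, ..., 4}; best 5*4 + 8*4 = 52
  x = 5: y <= min((13 - 1*5)/2, (15 - 1*5)/1) => y in {0, ..., 4}; best 5*5 + 8*4 = 57
  x = 6: y <= min((13 - 1*6)/2, (15 - 1*6)/1) => y in {0, ..., 3}; best 5*6 + 8*3 = 54
  x = 7: y <= min((13 - 1*7)/2, (15 - 1*7)/1) => y in {0, ..., 3}; best 5*7 + 8*3 = 59
  x = 8: y <= min((13 - 1*8)/2, (15 - 1*8)/1) => y in {0, ..., 2}; best 5*8 + 8*2 = 56
  x = 9: y <= min((13 - 1*9)/2, (15 - 1*9)/1) => y in {0, ..., 2}; best 5*9 + 8*2 = 61
  x = 10: y <= min((13 - 1*10)/2, (15 - 1*10)/1) => y in {0, ..., 1}; best 5*10 + 8*1 = 58
  x = 11: y <= min((13 - 1*11)/2, (15 - 1*11)/1) => y in {0, ..., 1}; best 5*11 + 8*1 = 63
  x = 12: y <= min((13 - 1*12)/2, (15 - 1*12)/1) => y in {0}; best 5*12 + 8*0 = 60
  x = 13: y <= min((13 - 1*13)/2, (15 - 1*13)/1) => y in {0}; best 5*13 + 8*0 = 65
The maximum 5x + 8y = 65 is achieved at x = 13, y = 0.
Check: 1*13 + 2*0 = 13 <= 13 and 1*13 + 1*0 = 13 <= 15.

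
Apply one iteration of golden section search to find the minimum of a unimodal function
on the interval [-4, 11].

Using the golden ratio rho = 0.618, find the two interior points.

Golden section search on [-4, 11].
Golden ratio rho = 0.618 (approx).
Interior points:
  x_1 = -4 + (1-0.618)*15 = 1.7300
  x_2 = -4 + 0.618*15 = 5.2700
Compare f(x_1) and f(x_2) to determine which subinterval to keep.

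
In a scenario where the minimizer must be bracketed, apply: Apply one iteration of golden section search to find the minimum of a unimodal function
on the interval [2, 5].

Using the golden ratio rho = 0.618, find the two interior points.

Golden section search on [2, 5].
Golden ratio rho = 0.618 (approx).
Interior points:
  x_1 = 2 + (1-0.618)*3 = 3.1460
  x_2 = 2 + 0.618*3 = 3.8540
Compare f(x_1) and f(x_2) to determine which subinterval to keep.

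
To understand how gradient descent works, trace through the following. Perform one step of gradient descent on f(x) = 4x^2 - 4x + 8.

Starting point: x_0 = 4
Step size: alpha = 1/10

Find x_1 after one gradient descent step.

f(x) = 4x^2 - 4x + 8
f'(x) = 8x - 4
f'(4) = 8*4 + (-4) = 28
x_1 = x_0 - alpha * f'(x_0) = 4 - 1/10 * 28 = 6/5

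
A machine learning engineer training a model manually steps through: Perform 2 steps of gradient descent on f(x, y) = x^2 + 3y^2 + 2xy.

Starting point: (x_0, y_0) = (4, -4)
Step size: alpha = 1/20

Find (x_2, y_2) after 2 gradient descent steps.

f(x,y) = x^2 + 3y^2 + 2xy
grad_x = 2x + 2y, grad_y = 6y + 2x
Step 1: grad = (0, -16), (4, -16/5)
Step 2: grad = (8/5, -56/5), (98/25, -66/25)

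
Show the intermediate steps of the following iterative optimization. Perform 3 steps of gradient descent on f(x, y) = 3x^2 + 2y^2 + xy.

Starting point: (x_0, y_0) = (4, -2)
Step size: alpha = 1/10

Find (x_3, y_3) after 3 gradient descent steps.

f(x,y) = 3x^2 + 2y^2 + xy
grad_x = 6x + 1y, grad_y = 4y + 1x
Step 1: grad = (22, -4), (9/5, -8/5)
Step 2: grad = (46/5, -23/5), (22/25, -57/50)
Step 3: grad = (207/50, -92/25), (233/500, -193/250)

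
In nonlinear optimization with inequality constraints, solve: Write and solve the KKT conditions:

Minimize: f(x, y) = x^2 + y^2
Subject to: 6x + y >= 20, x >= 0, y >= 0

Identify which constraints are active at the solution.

KKT conditions for min x^2 + y^2 s.t. 6x + 1y >= 20, x >= 0, y >= 0:
Stationarity: 2x = mu*6 + mu_x, 2y = mu*1 + mu_y, with mu, mu_x, mu_y >= 0
Complementary slackness: mu*(6x + y - 20) = 0, mu_x*x = 0, mu_y*y = 0
(0, 0) is infeasible (6*0 + 1*0 < 20), so if mu = 0 stationarity would force x = mu_x/2 >= 0, y = mu_y/2 >= 0 with mu_x*x = mu_y*y = 0, i.e. x = y = 0: contradiction. Hence mu > 0 and 6x + y = 20 is active.
Try x > 0, y > 0 (so mu_x = mu_y = 0): x = 6*mu/2, y = 1*mu/2
Substitute: 6*(6*mu/2) + 1*(1*mu/2) = 20
  mu*37/2 = 20 => mu = 40/37
x* = 120/37 > 0, y* = 20/37 > 0, consistent with mu_x = mu_y = 0.
f is convex and the constraints are linear, so this KKT point is the global minimum.
f* = 400/37
Active constraints: 6x + y >= 20 (holds with equality, mu = 40/37 > 0); x >= 0 and y >= 0 are inactive (mu_x = mu_y = 0).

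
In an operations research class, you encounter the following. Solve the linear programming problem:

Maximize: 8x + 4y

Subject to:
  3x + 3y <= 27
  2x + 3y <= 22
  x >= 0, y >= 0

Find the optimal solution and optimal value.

Feasible vertices: (0, 0), (0, 22/3), (5, 4), (9, 0)
Objective 8x + 4y at each:
  (0, 0): 0
  (0, 22/3): 88/3
  (5, 4): 56
  (9, 0): 72
Maximum is 72 at (9, 0).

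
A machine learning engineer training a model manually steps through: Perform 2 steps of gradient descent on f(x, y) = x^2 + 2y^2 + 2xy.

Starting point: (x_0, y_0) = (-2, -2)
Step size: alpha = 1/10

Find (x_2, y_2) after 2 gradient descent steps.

f(x,y) = x^2 + 2y^2 + 2xy
grad_x = 2x + 2y, grad_y = 4y + 2x
Step 1: grad = (-8, -12), (-6/5, -4/5)
Step 2: grad = (-4, -28/5), (-4/5, -6/25)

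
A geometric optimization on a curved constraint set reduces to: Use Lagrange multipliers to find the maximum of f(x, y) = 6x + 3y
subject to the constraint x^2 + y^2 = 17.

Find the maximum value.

Set up Lagrange conditions: grad f = lambda * grad g
  6 = 2*lambda*x
  3 = 2*lambda*y
From these: x/y = 6/3, so x = 6t, y = 3t for some t.
Substitute into constraint: (6t)^2 + (3t)^2 = 17
  t^2 * 45 = 17
  t = sqrt(17/45)
Maximum = 6*x + 3*y = (6^2 + 3^2)*t = 45 * sqrt(17/45) = sqrt(765)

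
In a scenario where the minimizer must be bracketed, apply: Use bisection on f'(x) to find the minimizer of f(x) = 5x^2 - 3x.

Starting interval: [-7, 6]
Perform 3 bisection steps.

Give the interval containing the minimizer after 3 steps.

Finding critical point of f(x) = 5x^2 - 3x using bisection on f'(x) = 10x + -3.
f'(x) = 0 when x = 3/10.
Starting interval: [-7, 6]
Step 1: mid = -1/2, f'(mid) = -8, new interval = [-1/2, 6]
Step 2: mid = 11/4, f'(mid) = 49/2, new interval = [-1/2, 11/4]
Step 3: mid = 9/8, f'(mid) = 33/4, new interval = [-1/2, 9/8]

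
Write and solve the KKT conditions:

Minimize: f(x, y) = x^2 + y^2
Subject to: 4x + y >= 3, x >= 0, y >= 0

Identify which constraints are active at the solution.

KKT conditions for min x^2 + y^2 s.t. 4x + 1y >= 3, x >= 0, y >= 0:
Stationarity: 2x = mu*4 + mu_x, 2y = mu*1 + mu_y, with mu, mu_x, mu_y >= 0
Complementary slackness: mu*(4x + y - 3) = 0, mu_x*x = 0, mu_y*y = 0
(0, 0) is infeasible (4*0 + 1*0 < 3), so if mu = 0 stationarity would force x = mu_x/2 >= 0, y = mu_y/2 >= 0 with mu_x*x = mu_y*y = 0, i.e. x = y = 0: contradiction. Hence mu > 0 and 4x + y = 3 is active.
Try x > 0, y > 0 (so mu_x = mu_y = 0): x = 4*mu/2, y = 1*mu/2
Substitute: 4*(4*mu/2) + 1*(1*mu/2) = 3
  mu*17/2 = 3 => mu = 6/17
x* = 12/17 > 0, y* = 3/17 > 0, consistent with mu_x = mu_y = 0.
f is convex and the constraints are linear, so this KKT point is the global minimum.
f* = 9/17
Active constraints: 4x + y >= 3 (holds with equality, mu = 6/17 > 0); x >= 0 and y >= 0 are inactive (mu_x = mu_y = 0).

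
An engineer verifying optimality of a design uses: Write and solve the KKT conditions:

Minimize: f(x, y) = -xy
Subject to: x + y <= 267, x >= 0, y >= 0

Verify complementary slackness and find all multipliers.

Problem: min -xy s.t. x + y <= 267 (multiplier lambda), x >= 0 (mu_x), y >= 0 (mu_y)
KKT stationarity: -y + lambda - mu_x = 0, -x + lambda - mu_y = 0, with lambda, mu_x, mu_y >= 0
Complementary slackness: lambda*(x + y - 267) = 0, mu_x*x = 0, mu_y*y = 0
If lambda = 0: y = -mu_x <= 0 and x = -mu_y <= 0 force x = y = 0 with f = 0; but x = y = 267/2 is feasible with f = -71289/4 < 0, so this is not the minimum. Hence lambda > 0 and x + y = 267.
Try x > 0, y > 0 (so mu_x = mu_y = 0): y = lambda, x = lambda => x = y = lambda
x + y = 267 => 2*lambda = 267 => lambda = 267/2
x* = y* = 267/2 > 0, consistent with mu_x = mu_y = 0.
(Any feasible point with x = 0 or y = 0 has f = 0 > -71289/4, so the minimum is not on those boundaries.)
min(-xy) = -71289/4 (i.e. max xy = 71289/4)
Multipliers: lambda = 267/2, mu_x = 0, mu_y = 0
Complementary slackness: lambda*(x + y - 267) = 267/2*(267/2 + 267/2 - 267) = 0, mu_x*x = 0*267/2 = 0, mu_y*y = 0*267/2 = 0. Satisfied.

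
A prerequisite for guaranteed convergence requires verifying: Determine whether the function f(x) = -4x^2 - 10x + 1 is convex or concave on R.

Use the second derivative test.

f(x) = -4x^2 - 10x + 1
f'(x) = -8x - 10
f''(x) = -8
Since f''(x) = -8 < 0 for all x, f is concave on R.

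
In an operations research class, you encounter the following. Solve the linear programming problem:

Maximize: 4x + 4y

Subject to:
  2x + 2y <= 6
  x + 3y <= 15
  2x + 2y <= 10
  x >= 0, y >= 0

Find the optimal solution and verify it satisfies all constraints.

Feasible vertices: (0, 0), (0, 3), (3, 0)
Objective 4x + 4y at each vertex:
  (0, 0): 0
  (0, 3): 12
  (3, 0): 12
Maximum is 12 at (0, 3).
Verify constraints at (x, y) = (0, 3):
  2*0 + 2*3 = 6 <= 6 (active)
  1*0 + 3*3 = 9 <= 15
  2*0 + 2*3 = 6 <= 10
  x = 0 >= 0, y = 3 >= 0. All constraints satisfied.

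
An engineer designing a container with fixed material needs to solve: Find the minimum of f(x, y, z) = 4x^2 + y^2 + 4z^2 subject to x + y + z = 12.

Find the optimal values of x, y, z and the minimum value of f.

Using Lagrange multipliers on f = 4x^2 + y^2 + 4z^2 with constraint x + y + z = 12:
Conditions: 2*4*x = lambda, 2*1*y = lambda, 2*4*z = lambda
So x = lambda/8, y = lambda/2, z = lambda/8
Substituting into constraint: lambda * (3/4) = 12
lambda = 16
x = 2, y = 8, z = 2
Minimum value = 96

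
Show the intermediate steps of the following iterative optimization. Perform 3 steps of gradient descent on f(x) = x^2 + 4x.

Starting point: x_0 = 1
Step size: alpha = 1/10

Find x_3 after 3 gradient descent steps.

f(x) = x^2 + 4x, f'(x) = 2x + (4)
Step 1: f'(1) = 6, x_1 = 1 - 1/10 * 6 = 2/5
Step 2: f'(2/5) = 24/5, x_2 = 2/5 - 1/10 * 24/5 = -2/25
Step 3: f'(-2/25) = 96/25, x_3 = -2/25 - 1/10 * 96/25 = -58/125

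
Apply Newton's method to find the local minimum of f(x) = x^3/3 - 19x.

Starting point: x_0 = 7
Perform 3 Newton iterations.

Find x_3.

f(x) = x^3/3 - 19x
f'(x) = x^2 - 19, f''(x) = 2x
Newton update: x_{n+1} = x_n - (x_n^2 - 19)/(2*x_n)
Step 1: x_0 = 7, f'=30, f''=14, x_1 = 34/7
Step 2: x_1 = 34/7, f'=225/49, f''=68/7, x_2 = 2087/476
Step 3: x_2 = 2087/476, f'=50625/226576, f''=2087/238, x_3 = 8660513/1986824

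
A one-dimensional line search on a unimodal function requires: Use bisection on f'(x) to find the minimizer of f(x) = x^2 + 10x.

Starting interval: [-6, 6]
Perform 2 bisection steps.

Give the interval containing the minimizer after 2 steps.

Finding critical point of f(x) = x^2 + 10x using bisection on f'(x) = 2x + 10.
f'(x) = 0 when x = -5.
Starting interval: [-6, 6]
Step 1: mid = 0, f'(mid) = 10, new interval = [-6, 0]
Step 2: mid = -3, f'(mid) = 4, new interval = [-6, -3]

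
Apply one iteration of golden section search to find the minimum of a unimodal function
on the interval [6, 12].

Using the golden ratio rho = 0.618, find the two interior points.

Golden section search on [6, 12].
Golden ratio rho = 0.618 (approx).
Interior points:
  x_1 = 6 + (1-0.618)*6 = 8.2920
  x_2 = 6 + 0.618*6 = 9.7080
Compare f(x_1) and f(x_2) to determine which subinterval to keep.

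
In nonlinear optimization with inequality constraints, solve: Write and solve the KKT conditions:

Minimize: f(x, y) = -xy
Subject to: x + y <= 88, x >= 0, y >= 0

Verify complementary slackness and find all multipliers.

Problem: min -xy s.t. x + y <= 88 (multiplier lambda), x >= 0 (mu_x), y >= 0 (mu_y)
KKT stationarity: -y + lambda - mu_x = 0, -x + lambda - mu_y = 0, with lambda, mu_x, mu_y >= 0
Complementary slackness: lambda*(x + y - 88) = 0, mu_x*x = 0, mu_y*y = 0
If lambda = 0: y = -mu_x <= 0 and x = -mu_y <= 0 force x = y = 0 with f = 0; but x = y = 44 is feasible with f = -1936 < 0, so this is not the minimum. Hence lambda > 0 and x + y = 88.
Try x > 0, y > 0 (so mu_x = mu_y = 0): y = lambda, x = lambda => x = y = lambda
x + y = 88 => 2*lambda = 88 => lambda = 44
x* = y* = 44 > 0, consistent with mu_x = mu_y = 0.
(Any feasible point with x = 0 or y = 0 has f = 0 > -1936, so the minimum is not on those boundaries.)
min(-xy) = -1936 (i.e. max xy = 1936)
Multipliers: lambda = 44, mu_x = 0, mu_y = 0
Complementary slackness: lambda*(x + y - 88) = 44*(44 + 44 - 88) = 0, mu_x*x = 0*44 = 0, mu_y*y = 0*44 = 0. Satisfied.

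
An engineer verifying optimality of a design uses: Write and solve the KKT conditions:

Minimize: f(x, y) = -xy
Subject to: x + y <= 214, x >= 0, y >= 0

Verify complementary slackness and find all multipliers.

Problem: min -xy s.t. x + y <= 214 (multiplier lambda), x >= 0 (mu_x), y >= 0 (mu_y)
KKT stationarity: -y + lambda - mu_x = 0, -x + lambda - mu_y = 0, with lambda, mu_x, mu_y >= 0
Complementary slackness: lambda*(x + y - 214) = 0, mu_x*x = 0, mu_y*y = 0
If lambda = 0: y = -mu_x <= 0 and x = -mu_y <= 0 force x = y = 0 with f = 0; but x = y = 107 is feasible with f = -11449 < 0, so this is not the minimum. Hence lambda > 0 and x + y = 214.
Try x > 0, y > 0 (so mu_x = mu_y = 0): y = lambda, x = lambda => x = y = lambda
x + y = 214 => 2*lambda = 214 => lambda = 107
x* = y* = 107 > 0, consistent with mu_x = mu_y = 0.
(Any feasible point with x = 0 or y = 0 has f = 0 > -11449, so the minimum is not on those boundaries.)
min(-xy) = -11449 (i.e. max xy = 11449)
Multipliers: lambda = 107, mu_x = 0, mu_y = 0
Complementary slackness: lambda*(x + y - 214) = 107*(107 + 107 - 214) = 0, mu_x*x = 0*107 = 0, mu_y*y = 0*107 = 0. Satisfied.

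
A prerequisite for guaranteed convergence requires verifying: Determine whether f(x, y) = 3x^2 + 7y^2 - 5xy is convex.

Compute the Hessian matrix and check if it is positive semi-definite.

f(x,y) = 3x^2 + 7y^2 - 5xy
Hessian H = [[6, -5], [-5, 14]]
trace(H) = 20, det(H) = 59
Eigenvalues: (20 +/- sqrt(164)) / 2 = 16.4, 3.597
Since both eigenvalues > 0, f is convex.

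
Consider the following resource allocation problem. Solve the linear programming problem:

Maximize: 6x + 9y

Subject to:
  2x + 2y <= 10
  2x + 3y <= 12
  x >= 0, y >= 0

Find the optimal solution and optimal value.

Feasible vertices: (0, 0), (0, 4), (3, 2), (5, 0)
Objective 6x + 9y at each:
  (0, 0): 0
  (0, 4): 36
  (3, 2): 36
  (5, 0): 30
Maximum is 36 at (0, 4).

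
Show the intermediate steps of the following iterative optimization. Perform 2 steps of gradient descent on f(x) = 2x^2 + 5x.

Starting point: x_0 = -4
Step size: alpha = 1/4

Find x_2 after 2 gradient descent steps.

f(x) = 2x^2 + 5x, f'(x) = 4x + (5)
Step 1: f'(-4) = -11, x_1 = -4 - 1/4 * -11 = -5/4
Step 2: f'(-5/4) = 0, x_2 = -5/4 - 1/4 * 0 = -5/4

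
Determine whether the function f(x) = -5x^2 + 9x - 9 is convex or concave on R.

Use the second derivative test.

f(x) = -5x^2 + 9x - 9
f'(x) = -10x + 9
f''(x) = -10
Since f''(x) = -10 < 0 for all x, f is concave on R.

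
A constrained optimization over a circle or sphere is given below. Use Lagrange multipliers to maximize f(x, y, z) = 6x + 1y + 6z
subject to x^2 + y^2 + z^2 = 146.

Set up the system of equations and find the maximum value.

Lagrange conditions: 6 = 2*lambda*x, 1 = 2*lambda*y, 6 = 2*lambda*z
So x:6 = y:1 = z:6, i.e. x = 6t, y = 1t, z = 6t
Constraint: t^2*(6^2 + 1^2 + 6^2) = 146
  t^2 * 73 = 146  =>  t = sqrt(2)
Maximum = 6*6t + 1*1t + 6*6t = 73*sqrt(2) = sqrt(10658)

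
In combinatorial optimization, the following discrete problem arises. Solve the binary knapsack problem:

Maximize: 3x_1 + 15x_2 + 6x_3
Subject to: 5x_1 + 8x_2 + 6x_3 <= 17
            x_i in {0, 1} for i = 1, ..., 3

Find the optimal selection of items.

Items: item 1 (v=3, w=5), item 2 (v=15, w=8), item 3 (v=6, w=6)
Capacity: 17
Checking all 8 subsets (w = total weight, v = total value):
  {}: w = 0, v = 0
  {1}: w = 5, v = 3
  {2}: w = 8, v = 15
  {3}: w = 6, v = 6
  {1, 2}: w = 13, v = 18
  {1, 3}: w = 11, v = 9
  {2, 3}: w = 14, v = 21
  {1, 2, 3}: w = 19 > 17, infeasible
Best feasible subset: items [2, 3]
Total weight: 14 <= 17, total value: 21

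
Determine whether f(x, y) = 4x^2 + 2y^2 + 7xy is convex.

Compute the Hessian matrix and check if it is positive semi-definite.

f(x,y) = 4x^2 + 2y^2 + 7xy
Hessian H = [[8, 7], [7, 4]]
trace(H) = 12, det(H) = -17
Eigenvalues: (12 +/- sqrt(212)) / 2 = 13.28, -1.28
Since not both eigenvalues positive, f is neither convex nor concave.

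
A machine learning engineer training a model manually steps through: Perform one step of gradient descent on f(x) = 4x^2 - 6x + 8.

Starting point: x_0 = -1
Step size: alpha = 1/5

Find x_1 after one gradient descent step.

f(x) = 4x^2 - 6x + 8
f'(x) = 8x - 6
f'(-1) = 8*-1 + (-6) = -14
x_1 = x_0 - alpha * f'(x_0) = -1 - 1/5 * -14 = 9/5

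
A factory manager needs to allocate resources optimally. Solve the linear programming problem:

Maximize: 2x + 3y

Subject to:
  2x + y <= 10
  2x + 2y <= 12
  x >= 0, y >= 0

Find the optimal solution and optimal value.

Feasible vertices: (0, 0), (0, 6), (4, 2), (5, 0)
Objective 2x + 3y at each:
  (0, 0): 0
  (0, 6): 18
  (4, 2): 14
  (5, 0): 10
Maximum is 18 at (0, 6).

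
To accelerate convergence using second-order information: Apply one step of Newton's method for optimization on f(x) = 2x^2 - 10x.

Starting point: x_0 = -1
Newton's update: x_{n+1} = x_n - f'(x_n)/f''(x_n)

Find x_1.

f(x) = 2x^2 - 10x
f'(x) = 4x + (-10), f''(x) = 4
Newton step: x_1 = x_0 - f'(x_0)/f''(x_0)
f'(-1) = -14
x_1 = -1 - -14/4 = 5/2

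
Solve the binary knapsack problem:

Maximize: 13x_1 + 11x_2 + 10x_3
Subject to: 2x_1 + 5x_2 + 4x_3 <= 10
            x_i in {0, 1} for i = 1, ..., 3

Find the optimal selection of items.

Items: item 1 (v=13, w=2), item 2 (v=11, w=5), item 3 (v=10, w=4)
Capacity: 10
Checking all 8 subsets (w = total weight, v = total value):
  {}: w = 0, v = 0
  {1}: w = 2, v = 13
  {2}: w = 5, v = 11
  {3}: w = 4, v = 10
  {1, 2}: w = 7, v = 24
  {1, 3}: w = 6, v = 23
  {2, 3}: w = 9, v = 21
  {1, 2, 3}: w = 11 > 10, infeasible
Best feasible subset: items [1, 2]
Total weight: 7 <= 10, total value: 24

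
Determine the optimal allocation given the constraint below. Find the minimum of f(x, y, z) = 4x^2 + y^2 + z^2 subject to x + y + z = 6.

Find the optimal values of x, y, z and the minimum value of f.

Using Lagrange multipliers on f = 4x^2 + y^2 + z^2 with constraint x + y + z = 6:
Conditions: 2*4*x = lambda, 2*1*y = lambda, 2*1*z = lambda
So x = lambda/8, y = lambda/2, z = lambda/2
Substituting into constraint: lambda * (9/8) = 6
lambda = 16/3
x = 2/3, y = 8/3, z = 8/3
Minimum value = 16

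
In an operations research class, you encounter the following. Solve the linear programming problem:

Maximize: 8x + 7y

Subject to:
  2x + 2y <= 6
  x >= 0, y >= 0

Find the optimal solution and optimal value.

The feasible region has vertices at [(0, 0), (3, 0), (0, 3)].
Checking objective 8x + 7y at each vertex:
  (0, 0): 8*0 + 7*0 = 0
  (3, 0): 8*3 + 7*0 = 24
  (0, 3): 8*0 + 7*3 = 21
Maximum is 24 at (3, 0).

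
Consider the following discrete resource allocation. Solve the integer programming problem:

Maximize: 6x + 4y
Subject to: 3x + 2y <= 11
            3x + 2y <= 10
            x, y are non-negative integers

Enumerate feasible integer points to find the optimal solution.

Constraint 1: 3x + 2y <= 11
Constraint 2: 3x + 2y <= 10
Feasible x range (need y >= 0): 0 <= x <= min(11/3, 10/3) => x in {0, ..., 3}.
Enumerate feasible integer points row by row (the coefficient of y is 4 > 0, so for each x the largest feasible y gives the best value):
  x = 0: y <= min((11 - 3*0)/2, (10 - 3*0)/2) => y in {0, ..., 5}; best 6*0 + 4*5 = 20
  x = 1: y <= min((11 - 3*1)/2, (10 - 3*1)/2) => y in {0, ..., 3}; best 6*1 + 4*3 = 18
  x = 2: y <= min((11 - 3*2)/2, (10 - 3*2)/2) => y in {0, ..., 2}; best 6*2 + 4*2 = 20
  x = 3: y <= min((11 - 3*3)/2, (10 - 3*3)/2) => y in {0}; best 6*3 + 4*0 = 18
The maximum 6x + 4y = 20 is achieved at x = 0, y = 5.
(The same value 20 is also attained at (2, 2).)
Check: 3*0 + 2*5 = 10 <= 11 and 3*0 + 2*5 = 10 <= 10.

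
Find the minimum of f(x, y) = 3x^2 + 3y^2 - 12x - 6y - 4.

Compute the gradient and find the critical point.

f(x,y) = 3x^2 + 3y^2 - 12x - 6y - 4
df/dx = 6x + (-12) = 0  =>  x = 2
df/dy = 6y + (-6) = 0  =>  y = 1
f(2, 1) = 3*(2)^2 + 3*(1)^2 + -12*(2) + -6*(1) + -4 = -19
Hessian is diagonal with entries 6, 6 > 0, so this is a minimum.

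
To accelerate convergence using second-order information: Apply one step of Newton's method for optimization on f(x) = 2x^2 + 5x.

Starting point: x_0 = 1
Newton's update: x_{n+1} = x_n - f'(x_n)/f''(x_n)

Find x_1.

f(x) = 2x^2 + 5x
f'(x) = 4x + (5), f''(x) = 4
Newton step: x_1 = x_0 - f'(x_0)/f''(x_0)
f'(1) = 9
x_1 = 1 - 9/4 = -5/4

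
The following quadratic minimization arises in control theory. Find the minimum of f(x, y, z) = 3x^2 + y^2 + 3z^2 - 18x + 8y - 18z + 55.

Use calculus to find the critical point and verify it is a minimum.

f(x,y,z) = 3x^2 + y^2 + 3z^2 - 18x + 8y - 18z + 55
df/dx = 6x + (-18) = 0 => x = 3
df/dy = 2y + (8) = 0 => y = -4
df/dz = 6z + (-18) = 0 => z = 3
f(3,-4,3) = 3*(3)^2 + 1*(-4)^2 + 3*(3)^2 + -18*(3) + 8*(-4) + -18*(3) + 55 = -15
Hessian is diagonal with entries 6, 2, 6 > 0, confirmed minimum.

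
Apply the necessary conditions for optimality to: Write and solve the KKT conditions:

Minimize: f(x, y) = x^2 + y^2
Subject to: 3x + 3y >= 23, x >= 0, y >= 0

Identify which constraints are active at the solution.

KKT conditions for min x^2 + y^2 s.t. 3x + 3y >= 23, x >= 0, y >= 0:
Stationarity: 2x = mu*3 + mu_x, 2y = mu*3 + mu_y, with mu, mu_x, mu_y >= 0
Complementary slackness: mu*(3x + 3y - 23) = 0, mu_x*x = 0, mu_y*y = 0
(0, 0) is infeasible (3*0 + 3*0 < 23), so if mu = 0 stationarity would force x = mu_x/2 >= 0, y = mu_y/2 >= 0 with mu_x*x = mu_y*y = 0, i.e. x = y = 0: contradiction. Hence mu > 0 and 3x + 3y = 23 is active.
Try x > 0, y > 0 (so mu_x = mu_y = 0): x = 3*mu/2, y = 3*mu/2
Substitute: 3*(3*mu/2) + 3*(3*mu/2) = 23
  mu*18/2 = 23 => mu = 23/9
x* = 23/6 > 0, y* = 23/6 > 0, consistent with mu_x = mu_y = 0.
f is convex and the constraints are linear, so this KKT point is the global minimum.
f* = 529/18
Active constraints: 3x + 3y >= 23 (holds with equality, mu = 23/9 > 0); x >= 0 and y >= 0 are inactive (mu_x = mu_y = 0).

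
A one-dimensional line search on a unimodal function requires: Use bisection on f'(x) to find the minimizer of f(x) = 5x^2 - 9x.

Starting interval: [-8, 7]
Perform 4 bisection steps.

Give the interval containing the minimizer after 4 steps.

Finding critical point of f(x) = 5x^2 - 9x using bisection on f'(x) = 10x + -9.
f'(x) = 0 when x = 9/10.
Starting interval: [-8, 7]
Step 1: mid = -1/2, f'(mid) = -14, new interval = [-1/2, 7]
Step 2: mid = 13/4, f'(mid) = 47/2, new interval = [-1/2, 13/4]
Step 3: mid = 11/8, f'(mid) = 19/4, new interval = [-1/2, 11/8]
Step 4: mid = 7/16, f'(mid) = -37/8, new interval = [7/16, 11/8]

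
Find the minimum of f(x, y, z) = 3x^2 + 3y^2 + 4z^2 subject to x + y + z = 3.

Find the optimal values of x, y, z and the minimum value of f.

Using Lagrange multipliers on f = 3x^2 + 3y^2 + 4z^2 with constraint x + y + z = 3:
Conditions: 2*3*x = lambda, 2*3*y = lambda, 2*4*z = lambda
So x = lambda/6, y = lambda/6, z = lambda/8
Substituting into constraint: lambda * (11/24) = 3
lambda = 72/11
x = 12/11, y = 12/11, z = 9/11
Minimum value = 108/11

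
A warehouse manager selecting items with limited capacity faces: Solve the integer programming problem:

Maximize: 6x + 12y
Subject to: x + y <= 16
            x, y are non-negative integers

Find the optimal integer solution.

Objective: 6x + 12y, constraint: x + y <= 16
Coefficient of y is 12 > coefficient of x is 6, so allocate the entire budget to y.
Optimal: x = 0, y = 16, value = 192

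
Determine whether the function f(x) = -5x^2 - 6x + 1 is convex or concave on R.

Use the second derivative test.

f(x) = -5x^2 - 6x + 1
f'(x) = -10x - 6
f''(x) = -10
Since f''(x) = -10 < 0 for all x, f is concave on R.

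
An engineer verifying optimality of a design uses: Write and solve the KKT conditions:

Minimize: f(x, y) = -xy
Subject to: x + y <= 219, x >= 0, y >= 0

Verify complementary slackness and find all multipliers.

Problem: min -xy s.t. x + y <= 219 (multiplier lambda), x >= 0 (mu_x), y >= 0 (mu_y)
KKT stationarity: -y + lambda - mu_x = 0, -x + lambda - mu_y = 0, with lambda, mu_x, mu_y >= 0
Complementary slackness: lambda*(x + y - 219) = 0, mu_x*x = 0, mu_y*y = 0
If lambda = 0: y = -mu_x <= 0 and x = -mu_y <= 0 force x = y = 0 with f = 0; but x = y = 219/2 is feasible with f = -47961/4 < 0, so this is not the minimum. Hence lambda > 0 and x + y = 219.
Try x > 0, y > 0 (so mu_x = mu_y = 0): y = lambda, x = lambda => x = y = lambda
x + y = 219 => 2*lambda = 219 => lambda = 219/2
x* = y* = 219/2 > 0, consistent with mu_x = mu_y = 0.
(Any feasible point with x = 0 or y = 0 has f = 0 > -47961/4, so the minimum is not on those boundaries.)
min(-xy) = -47961/4 (i.e. max xy = 47961/4)
Multipliers: lambda = 219/2, mu_x = 0, mu_y = 0
Complementary slackness: lambda*(x + y - 219) = 219/2*(219/2 + 219/2 - 219) = 0, mu_x*x = 0*219/2 = 0, mu_y*y = 0*219/2 = 0. Satisfied.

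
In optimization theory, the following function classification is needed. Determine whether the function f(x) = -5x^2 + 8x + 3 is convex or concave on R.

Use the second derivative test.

f(x) = -5x^2 + 8x + 3
f'(x) = -10x + 8
f''(x) = -10
Since f''(x) = -10 < 0 for all x, f is concave on R.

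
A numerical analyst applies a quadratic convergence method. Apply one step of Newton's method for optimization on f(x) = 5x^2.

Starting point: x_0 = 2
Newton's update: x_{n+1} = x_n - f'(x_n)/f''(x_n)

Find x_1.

f(x) = 5x^2
f'(x) = 10x + (0), f''(x) = 10
Newton step: x_1 = x_0 - f'(x_0)/f''(x_0)
f'(2) = 20
x_1 = 2 - 20/10 = 0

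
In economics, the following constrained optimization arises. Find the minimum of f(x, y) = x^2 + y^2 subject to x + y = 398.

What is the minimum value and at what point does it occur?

Substitute y = 398 - x into f(x,y) = x^2 + y^2:
g(x) = x^2 + (398 - x)^2 = 2x^2 - 796x + 158404
g'(x) = 4x - 796 = 0  =>  x = 199
y = 398 - 199 = 199
Minimum value = 199^2 + 199^2 = 79202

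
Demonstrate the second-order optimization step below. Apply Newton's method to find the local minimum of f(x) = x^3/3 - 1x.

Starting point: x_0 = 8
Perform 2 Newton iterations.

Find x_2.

f(x) = x^3/3 - 1x
f'(x) = x^2 - 1, f''(x) = 2x
Newton update: x_{n+1} = x_n - (x_n^2 - 1)/(2*x_n)
Step 1: x_0 = 8, f'=63, f''=16, x_1 = 65/16
Step 2: x_1 = 65/16, f'=3969/256, f''=65/8, x_2 = 4481/2080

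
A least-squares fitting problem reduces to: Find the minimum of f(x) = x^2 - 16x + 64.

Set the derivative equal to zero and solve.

f(x) = x^2 - 16x + 64
f'(x) = 2x + (-16) = 0
x = 16/2 = 8
f(8) = 0
Since f''(x) = 2 > 0, this is a minimum.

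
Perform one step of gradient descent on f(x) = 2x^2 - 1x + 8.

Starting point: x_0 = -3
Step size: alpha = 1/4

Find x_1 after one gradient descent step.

f(x) = 2x^2 - 1x + 8
f'(x) = 4x - 1
f'(-3) = 4*-3 + (-1) = -13
x_1 = x_0 - alpha * f'(x_0) = -3 - 1/4 * -13 = 1/4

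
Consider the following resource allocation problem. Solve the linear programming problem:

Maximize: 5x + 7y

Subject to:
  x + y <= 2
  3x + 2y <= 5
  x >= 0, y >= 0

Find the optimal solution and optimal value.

Feasible vertices: (0, 0), (0, 2), (1, 1), (5/3, 0)
Objective 5x + 7y at each:
  (0, 0): 0
  (0, 2): 14
  (1, 1): 12
  (5/3, 0): 25/3
Maximum is 14 at (0, 2).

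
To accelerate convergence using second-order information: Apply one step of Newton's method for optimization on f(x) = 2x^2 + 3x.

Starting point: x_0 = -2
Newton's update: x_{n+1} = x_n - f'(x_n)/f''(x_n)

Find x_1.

f(x) = 2x^2 + 3x
f'(x) = 4x + (3), f''(x) = 4
Newton step: x_1 = x_0 - f'(x_0)/f''(x_0)
f'(-2) = -5
x_1 = -2 - -5/4 = -3/4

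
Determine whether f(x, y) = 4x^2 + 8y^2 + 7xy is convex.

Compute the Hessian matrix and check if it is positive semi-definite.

f(x,y) = 4x^2 + 8y^2 + 7xy
Hessian H = [[8, 7], [7, 16]]
trace(H) = 24, det(H) = 79
Eigenvalues: (24 +/- sqrt(260)) / 2 = 20.06, 3.938
Since both eigenvalues > 0, f is convex.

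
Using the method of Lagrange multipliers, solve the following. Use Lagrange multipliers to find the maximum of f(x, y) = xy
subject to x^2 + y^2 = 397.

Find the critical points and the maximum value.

Lagrange conditions: y = 2*lambda*x and x = 2*lambda*y
If x = 0 then y = 0, violating the constraint, so x, y != 0.
Dividing: y/x = x/y => x^2 = y^2 => y = x or y = -x
Constraint: 2x^2 = 397 => x^2 = 397/2 => x = +/-sqrt(397/2)
Critical points: (sqrt(397/2), sqrt(397/2)), (-sqrt(397/2), -sqrt(397/2)), (sqrt(397/2), -sqrt(397/2)), (-sqrt(397/2), sqrt(397/2))
  y = x:  xy = x^2 = 397/2  at (sqrt(397/2), sqrt(397/2)) and (-sqrt(397/2), -sqrt(397/2))
  y = -x: xy = -x^2 = -397/2 at (sqrt(397/2), -sqrt(397/2)) and (-sqrt(397/2), sqrt(397/2))
Maximum xy = 397/2 at (sqrt(397/2), sqrt(397/2)) and (-sqrt(397/2), -sqrt(397/2))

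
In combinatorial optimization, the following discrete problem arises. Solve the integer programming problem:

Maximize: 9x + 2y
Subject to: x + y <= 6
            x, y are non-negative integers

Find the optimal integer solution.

Objective: 9x + 2y, constraint: x + y <= 6
Coefficient of x is 9 >= coefficient of y is 2, so allocate the entire budget to x.
Optimal: x = 6, y = 0, value = 54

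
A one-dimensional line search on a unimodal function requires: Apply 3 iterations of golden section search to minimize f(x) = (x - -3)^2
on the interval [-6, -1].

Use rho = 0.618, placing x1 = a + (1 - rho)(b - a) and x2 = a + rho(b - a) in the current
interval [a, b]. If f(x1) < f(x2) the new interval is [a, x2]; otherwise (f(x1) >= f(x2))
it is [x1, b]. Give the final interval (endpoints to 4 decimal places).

Golden section search for min of f(x) = (x - -3)^2 on [-6, -1].
Each step: x1 = a + (1 - rho)(b - a), x2 = a + rho(b - a); if f(x1) < f(x2) keep [a, x2], otherwise keep [x1, b].
Step 1: [-6.0000, -1.0000], x1=-4.0900 (f=1.1881), x2=-2.9100 (f=0.0081); f(x1) > f(x2) => keep [-4.0900, -1.0000]
Step 2: [-4.0900, -1.0000], x1=-2.9096 (f=0.0082), x2=-2.1804 (f=0.6718); f(x1) < f(x2) => keep [-4.0900, -2.1804]
Step 3: [-4.0900, -2.1804], x1=-3.3605 (f=0.1300), x2=-2.9099 (f=0.0081); f(x1) > f(x2) => keep [-3.3605, -2.1804]
Final interval: [-3.3605, -2.1804]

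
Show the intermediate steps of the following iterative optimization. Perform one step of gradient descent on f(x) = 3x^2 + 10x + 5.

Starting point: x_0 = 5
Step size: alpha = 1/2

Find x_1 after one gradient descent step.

f(x) = 3x^2 + 10x + 5
f'(x) = 6x + 10
f'(5) = 6*5 + (10) = 40
x_1 = x_0 - alpha * f'(x_0) = 5 - 1/2 * 40 = -15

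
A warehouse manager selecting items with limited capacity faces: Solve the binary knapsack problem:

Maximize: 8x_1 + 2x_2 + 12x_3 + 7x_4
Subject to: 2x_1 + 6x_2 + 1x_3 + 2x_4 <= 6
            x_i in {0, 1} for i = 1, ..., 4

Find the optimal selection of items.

Items: item 1 (v=8, w=2), item 2 (v=2, w=6), item 3 (v=12, w=1), item 4 (v=7, w=2)
Capacity: 6
Checking all 16 subsets (w = total weight, v = total value):
  {}: w = 0, v = 0
  {1}: w = 2, v = 8
  {2}: w = 6, v = 2
  {3}: w = 1, v = 12
  {4}: w = 2, v = 7
  {1, 2}: w = 8 > 6, infeasible
  {1, 3}: w = 3, v = 20
  {1, 4}: w = 4, v = 15
  {2, 3}: w = 7 > 6, infeasible
  {2, 4}: w = 8 > 6, infeasible
  {3, 4}: w = 3, v = 19
  {1, 2, 3}: w = 9 > 6, infeasible
  {1, 2, 4}: w = 10 > 6, infeasible
  {1, 3, 4}: w = 5, v = 27
  {2, 3, 4}: w = 9 > 6, infeasible
  {1, 2, 3, 4}: w = 11 > 6, infeasible
Best feasible subset: items [1, 3, 4]
Total weight: 5 <= 6, total value: 27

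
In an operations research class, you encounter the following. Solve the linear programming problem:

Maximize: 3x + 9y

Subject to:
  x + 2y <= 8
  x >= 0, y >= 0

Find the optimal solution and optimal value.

The feasible region has vertices at [(0, 0), (8, 0), (0, 4)].
Checking objective 3x + 9y at each vertex:
  (0, 0): 3*0 + 9*0 = 0
  (8, 0): 3*8 + 9*0 = 24
  (0, 4): 3*0 + 9*4 = 36
Maximum is 36 at (0, 4).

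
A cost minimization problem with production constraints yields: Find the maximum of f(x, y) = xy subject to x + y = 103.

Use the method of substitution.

Substitute y = 103 - x into f(x,y) = xy:
g(x) = x(103 - x) = 103x - x^2
g'(x) = 103 - 2x = 0  =>  x = 103/2
y = 103 - 103/2 = 103/2
Maximum value = (103/2) * (103/2) = 10609/4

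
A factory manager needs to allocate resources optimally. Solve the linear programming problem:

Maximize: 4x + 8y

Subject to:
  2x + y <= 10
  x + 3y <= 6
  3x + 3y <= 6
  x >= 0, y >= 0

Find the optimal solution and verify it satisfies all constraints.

Feasible vertices: (0, 0), (0, 2), (2, 0)
Objective 4x + 8y at each vertex:
  (0, 0): 0
  (0, 2): 16
  (2, 0): 8
Maximum is 16 at (0, 2).
Verify constraints at (x, y) = (0, 2):
  2*0 + 1*2 = 2 <= 10
  1*0 + 3*2 = 6 <= 6 (active)
  3*0 + 3*2 = 6 <= 6 (active)
  x = 0 >= 0, y = 2 >= 0. All constraints satisfied.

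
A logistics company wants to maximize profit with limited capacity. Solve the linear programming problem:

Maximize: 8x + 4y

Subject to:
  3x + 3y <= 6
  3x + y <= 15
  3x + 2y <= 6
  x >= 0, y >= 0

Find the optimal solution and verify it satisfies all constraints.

Feasible vertices: (0, 0), (0, 2), (2, 0)
Objective 8x + 4y at each vertex:
  (0, 0): 0
  (0, 2): 8
  (2, 0): 16
Maximum is 16 at (2, 0).
Verify constraints at (x, y) = (2, 0):
  3*2 + 3*0 = 6 <= 6 (active)
  3*2 + 1*0 = 6 <= 15
  3*2 + 2*0 = 6 <= 6 (active)
  x = 2 >= 0, y = 0 >= 0. All constraints satisfied.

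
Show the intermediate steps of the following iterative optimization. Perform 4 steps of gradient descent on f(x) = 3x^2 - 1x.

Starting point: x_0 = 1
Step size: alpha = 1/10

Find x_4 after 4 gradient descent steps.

f(x) = 3x^2 - 1x, f'(x) = 6x + (-1)
Step 1: f'(1) = 5, x_1 = 1 - 1/10 * 5 = 1/2
Step 2: f'(1/2) = 2, x_2 = 1/2 - 1/10 * 2 = 3/10
Step 3: f'(3/10) = 4/5, x_3 = 3/10 - 1/10 * 4/5 = 11/50
Step 4: f'(11/50) = 8/25, x_4 = 11/50 - 1/10 * 8/25 = 47/250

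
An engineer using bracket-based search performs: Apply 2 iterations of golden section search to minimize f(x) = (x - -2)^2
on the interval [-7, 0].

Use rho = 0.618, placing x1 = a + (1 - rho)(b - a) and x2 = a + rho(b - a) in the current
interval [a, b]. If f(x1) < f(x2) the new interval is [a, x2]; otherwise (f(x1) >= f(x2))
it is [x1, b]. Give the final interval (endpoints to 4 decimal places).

Golden section search for min of f(x) = (x - -2)^2 on [-7, 0].
Each step: x1 = a + (1 - rho)(b - a), x2 = a + rho(b - a); if f(x1) < f(x2) keep [a, x2], otherwise keep [x1, b].
Step 1: [-7.0000, 0.0000], x1=-4.3260 (f=5.4103), x2=-2.6740 (f=0.4543); f(x1) > f(x2) => keep [-4.3260, 0.0000]
Step 2: [-4.3260, 0.0000], x1=-2.6735 (f=0.4536), x2=-1.6525 (f=0.1207); f(x1) > f(x2) => keep [-2.6735, 0.0000]
Final interval: [-2.6735, 0.0000]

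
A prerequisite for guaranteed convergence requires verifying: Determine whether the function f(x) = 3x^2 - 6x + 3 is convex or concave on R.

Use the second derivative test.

f(x) = 3x^2 - 6x + 3
f'(x) = 6x - 6
f''(x) = 6
Since f''(x) = 6 > 0 for all x, f is convex on R.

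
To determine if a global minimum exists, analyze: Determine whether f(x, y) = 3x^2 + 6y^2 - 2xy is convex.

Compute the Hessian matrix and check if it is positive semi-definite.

f(x,y) = 3x^2 + 6y^2 - 2xy
Hessian H = [[6, -2], [-2, 12]]
trace(H) = 18, det(H) = 68
Eigenvalues: (18 +/- sqrt(52)) / 2 = 12.61, 5.394
Since both eigenvalues > 0, f is convex.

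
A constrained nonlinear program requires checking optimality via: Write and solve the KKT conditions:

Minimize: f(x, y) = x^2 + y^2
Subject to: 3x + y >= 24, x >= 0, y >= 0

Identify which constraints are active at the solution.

KKT conditions for min x^2 + y^2 s.t. 3x + 1y >= 24, x >= 0, y >= 0:
Stationarity: 2x = mu*3 + mu_x, 2y = mu*1 + mu_y, with mu, mu_x, mu_y >= 0
Complementary slackness: mu*(3x + y - 24) = 0, mu_x*x = 0, mu_y*y = 0
(0, 0) is infeasible (3*0 + 1*0 < 24), so if mu = 0 stationarity would force x = mu_x/2 >= 0, y = mu_y/2 >= 0 with mu_x*x = mu_y*y = 0, i.e. x = y = 0: contradiction. Hence mu > 0 and 3x + y = 24 is active.
Try x > 0, y > 0 (so mu_x = mu_y = 0): x = 3*mu/2, y = 1*mu/2
Substitute: 3*(3*mu/2) + 1*(1*mu/2) = 24
  mu*10/2 = 24 => mu = 24/5
x* = 36/5 > 0, y* = 12/5 > 0, consistent with mu_x = mu_y = 0.
f is convex and the constraints are linear, so this KKT point is the global minimum.
f* = 288/5
Active constraints: 3x + y >= 24 (holds with equality, mu = 24/5 > 0); x >= 0 and y >= 0 are inactive (mu_x = mu_y = 0).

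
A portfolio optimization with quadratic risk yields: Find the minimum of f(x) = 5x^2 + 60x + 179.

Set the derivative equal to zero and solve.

f(x) = 5x^2 + 60x + 179
f'(x) = 10x + (60) = 0
x = -60/10 = -6
f(-6) = -1
Since f''(x) = 10 > 0, this is a minimum.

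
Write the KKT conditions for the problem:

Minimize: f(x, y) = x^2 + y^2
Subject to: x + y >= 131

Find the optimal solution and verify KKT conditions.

KKT conditions for min x^2 + y^2 s.t. x + y >= 131:
Stationarity: 2x = mu, 2y = mu
So x = y = mu/2.
Complementary slackness: mu*(x + y - 131) = 0
Primal feasibility: x + y >= 131; dual feasibility: mu >= 0
If mu = 0 then x = y = 0, but 0 + 0 < 131 is infeasible, so the constraint is active.
Constraint active: x + y = 2*(mu/2) = 131 => mu = 131
x = y = 131/2, f = 17161/2
Verify: stationarity 2*(131/2) = 131 = mu; primal 131/2 + 131/2 = 131 >= 131; dual mu = 131 >= 0; complementary slackness 131*(131 - 131) = 0. All KKT conditions hold.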